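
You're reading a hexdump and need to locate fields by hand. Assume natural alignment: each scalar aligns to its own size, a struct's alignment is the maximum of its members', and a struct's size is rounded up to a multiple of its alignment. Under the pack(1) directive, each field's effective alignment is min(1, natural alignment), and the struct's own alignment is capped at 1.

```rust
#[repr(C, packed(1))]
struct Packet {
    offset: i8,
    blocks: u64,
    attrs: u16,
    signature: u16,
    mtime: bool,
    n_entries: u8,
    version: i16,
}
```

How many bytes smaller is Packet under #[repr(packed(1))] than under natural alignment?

natural layout:
  0..1  offset  (1B, 1-aligned)
  1..8  -- padding (7B)
  8..16  blocks  (8B, 8-aligned)
  16..18  attrs  (2B, 2-aligned)
  18..20  signature  (2B, 2-aligned)
  20..21  mtime  (1B, 1-aligned)
  21..22  n_entries  (1B, 1-aligned)
  22..24  version  (2B, 2-aligned)
  sizeof = 24, alignof = 8
packed(1) layout:
  0..1  offset  (1B, 1-aligned)
  1..9  blocks  (8B, 1-aligned)
  9..11  attrs  (2B, 1-aligned)
  11..13  signature  (2B, 1-aligned)
  13..14  mtime  (1B, 1-aligned)
  14..15  n_entries  (1B, 1-aligned)
  15..17  version  (2B, 1-aligned)
  sizeof = 17, alignof = 1
24 − 17 = 7

7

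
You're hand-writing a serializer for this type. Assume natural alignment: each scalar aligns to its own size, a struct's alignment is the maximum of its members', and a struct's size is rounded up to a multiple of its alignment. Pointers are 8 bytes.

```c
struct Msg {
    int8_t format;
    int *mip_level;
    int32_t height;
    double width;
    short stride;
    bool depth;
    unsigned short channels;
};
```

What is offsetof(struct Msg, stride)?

format at 0 (size 1, align 1) → ends 1
pad 7 to align 8 for mip_level
mip_level at 8 (size 8, align 8) → ends 16
height at 16 (size 4, align 4) → ends 20
pad 4 to align 8 for width
width at 24 (size 8, align 8) → ends 32
stride at 32 (size 2, align 2) → ends 34

32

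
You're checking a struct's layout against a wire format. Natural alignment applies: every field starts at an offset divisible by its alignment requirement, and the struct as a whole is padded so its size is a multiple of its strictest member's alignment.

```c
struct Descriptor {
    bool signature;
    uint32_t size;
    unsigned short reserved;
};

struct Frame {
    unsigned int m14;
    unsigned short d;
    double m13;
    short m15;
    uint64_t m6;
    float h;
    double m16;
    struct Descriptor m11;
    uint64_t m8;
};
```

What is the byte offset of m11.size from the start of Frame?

52

Descriptor: signature at 0 (size 1, align 1) → ends 1; pad 3 to align 4 for size; size at 4 (size 4, align 4) → ends 8; reserved at 8 (size 2, align 2) → ends 10; tail pad 2 to reach multiple of 4; total 12 bytes, alignment 4
m14 at 0 (size 4, align 4) → ends 4
d at 4 (size 2, align 2) → ends 6
pad 2 to align 8 for m13
m13 at 8 (size 8, align 8) → ends 16
m15 at 16 (size 2, align 2) → ends 18
pad 6 to align 8 for m6
m6 at 24 (size 8, align 8) → ends 32
h at 32 (size 4, align 4) → ends 36
pad 4 to align 8 for m16
m16 at 40 (size 8, align 8) → ends 48
m11 at 48 (size 12, align 4) → ends 60
within Descriptor: size at 4
48 + 4 = 52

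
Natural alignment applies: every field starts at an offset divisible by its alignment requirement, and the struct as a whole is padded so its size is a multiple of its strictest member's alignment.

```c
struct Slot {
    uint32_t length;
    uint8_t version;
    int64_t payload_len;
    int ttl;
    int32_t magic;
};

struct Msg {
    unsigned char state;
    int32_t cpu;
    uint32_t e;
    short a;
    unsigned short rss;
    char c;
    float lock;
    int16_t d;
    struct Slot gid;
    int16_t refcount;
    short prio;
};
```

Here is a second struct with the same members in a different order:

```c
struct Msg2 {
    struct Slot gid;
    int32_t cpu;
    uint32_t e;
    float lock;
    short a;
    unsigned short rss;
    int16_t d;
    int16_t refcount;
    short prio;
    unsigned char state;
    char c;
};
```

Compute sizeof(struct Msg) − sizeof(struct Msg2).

Slot: @0: length [4B, align 4] → 4; @4: version [1B, align 1] → 5; +3 pad (align 8); @8: payload_len [8B, align 8] → 16; @16: ttl [4B, align 4] → 20; @20: magic [4B, align 4] → 24; size 24, align 8
@0: state [1B, align 1] → 1
+3 pad (align 4)
@4: cpu [4B, align 4] → 8
@8: e [4B, align 4] → 12
@12: a [2B, align 2] → 14
@14: rss [2B, align 2] → 16
@16: c [1B, align 1] → 17
+3 pad (align 4)
@20: lock [4B, align 4] → 24
@24: d [2B, align 2] → 26
+6 pad (align 8)
@32: gid [24B, align 8] → 56
@56: refcount [2B, align 2] → 58
@58: prio [2B, align 2] → 60
+4 tail pad (align 8)
size 64, align 8
— Msg2 —
@0: gid [24B, align 8] → 24
@24: cpu [4B, align 4] → 28
@28: e [4B, align 4] → 32
@32: lock [4B, align 4] → 36
@36: a [2B, align 2] → 38
@38: rss [2B, align 2] → 40
@40: d [2B, align 2] → 42
@42: refcount [2B, align 2] → 44
@44: prio [2B, align 2] → 46
@46: state [1B, align 1] → 47
@47: c [1B, align 1] → 48
size 48, align 8
64 − 48 = 16

16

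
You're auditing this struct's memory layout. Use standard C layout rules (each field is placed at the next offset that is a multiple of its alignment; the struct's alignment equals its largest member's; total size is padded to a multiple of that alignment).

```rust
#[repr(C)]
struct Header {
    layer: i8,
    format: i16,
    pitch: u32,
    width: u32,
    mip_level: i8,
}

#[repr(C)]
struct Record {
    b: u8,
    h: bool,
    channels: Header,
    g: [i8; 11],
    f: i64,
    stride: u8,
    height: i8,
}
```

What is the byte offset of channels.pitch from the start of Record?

8

Header: @0: layer [1B, align 1] → 1; +1 pad (align 2); @2: format [2B, align 2] → 4; @4: pitch [4B, align 4] → 8; @8: width [4B, align 4] → 12; @12: mip_level [1B, align 1] → 13; +3 tail pad (align 4); size 16, align 4
@0: b [1B, align 1] → 1
@1: h [1B, align 1] → 2
+2 pad (align 4)
@4: channels [16B, align 4] → 20
within Header: pitch at 4
4 + 4 = 8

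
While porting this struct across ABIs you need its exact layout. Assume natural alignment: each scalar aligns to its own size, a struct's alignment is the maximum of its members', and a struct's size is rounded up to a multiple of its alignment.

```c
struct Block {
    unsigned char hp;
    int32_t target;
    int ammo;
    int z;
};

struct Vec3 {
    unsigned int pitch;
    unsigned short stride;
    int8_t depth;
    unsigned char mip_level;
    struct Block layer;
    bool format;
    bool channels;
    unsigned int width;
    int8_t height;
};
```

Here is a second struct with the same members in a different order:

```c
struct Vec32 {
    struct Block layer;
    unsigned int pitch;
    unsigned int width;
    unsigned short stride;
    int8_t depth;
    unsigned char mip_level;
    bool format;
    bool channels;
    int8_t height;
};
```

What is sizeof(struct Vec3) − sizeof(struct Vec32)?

4

Block: @0: hp [1B, align 1] → 1; +3 pad (align 4); @4: target [4B, align 4] → 8; @8: ammo [4B, align 4] → 12; @12: z [4B, align 4] → 16; size 16, align 4
@0: pitch [4B, align 4] → 4
@4: stride [2B, align 2] → 6
@6: depth [1B, align 1] → 7
@7: mip_level [1B, align 1] → 8
@8: layer [16B, align 4] → 24
@24: format [1B, align 1] → 25
@25: channels [1B, align 1] → 26
+2 pad (align 4)
@28: width [4B, align 4] → 32
@32: height [1B, align 1] → 33
+3 tail pad (align 4)
size 36, align 4
— Vec32 —
@0: layer [16B, align 4] → 16
@16: pitch [4B, align 4] → 20
@20: width [4B, align 4] → 24
@24: stride [2B, align 2] → 26
@26: depth [1B, align 1] → 27
@27: mip_level [1B, align 1] → 28
@28: format [1B, align 1] → 29
@29: channels [1B, align 1] → 30
@30: height [1B, align 1] → 31
+1 tail pad (align 4)
size 32, align 4
36 − 32 = 4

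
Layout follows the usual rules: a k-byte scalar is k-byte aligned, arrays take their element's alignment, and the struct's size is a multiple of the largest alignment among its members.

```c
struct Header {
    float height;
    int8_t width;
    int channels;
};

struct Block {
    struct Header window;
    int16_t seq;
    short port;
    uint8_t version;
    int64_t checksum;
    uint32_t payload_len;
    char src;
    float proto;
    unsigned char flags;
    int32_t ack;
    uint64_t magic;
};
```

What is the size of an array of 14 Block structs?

896

Header: height at 0 (size 4, align 4) → ends 4; width at 4 (size 1, align 1) → ends 5; pad 3 to align 4 for channels; channels at 8 (size 4, align 4) → ends 12; total 12 bytes, alignment 4
window at 0 (size 12, align 4) → ends 12
seq at 12 (size 2, align 2) → ends 14
port at 14 (size 2, align 2) → ends 16
version at 16 (size 1, align 1) → ends 17
pad 7 to align 8 for checksum
checksum at 24 (size 8, align 8) → ends 32
payload_len at 32 (size 4, align 4) → ends 36
src at 36 (size 1, align 1) → ends 37
pad 3 to align 4 for proto
proto at 40 (size 4, align 4) → ends 44
flags at 44 (size 1, align 1) → ends 45
pad 3 to align 4 for ack
ack at 48 (size 4, align 4) → ends 52
pad 4 to align 8 for magic
magic at 56 (size 8, align 8) → ends 64
total 64 bytes, alignment 8
array of 14: 14 × 64 = 896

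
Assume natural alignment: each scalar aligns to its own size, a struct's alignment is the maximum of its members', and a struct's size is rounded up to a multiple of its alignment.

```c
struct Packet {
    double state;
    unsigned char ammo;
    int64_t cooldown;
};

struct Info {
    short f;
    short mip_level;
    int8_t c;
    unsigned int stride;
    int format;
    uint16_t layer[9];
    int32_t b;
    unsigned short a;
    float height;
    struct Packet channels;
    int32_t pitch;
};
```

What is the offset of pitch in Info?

72

Packet: @0: state [8B, align 8] → 8; @8: ammo [1B, align 1] → 9; +7 pad (align 8); @16: cooldown [8B, align 8] → 24; size 24, align 8
@0: f [2B, align 2] → 2
@2: mip_level [2B, align 2] → 4
@4: c [1B, align 1] → 5
+3 pad (align 4)
@8: stride [4B, align 4] → 12
@12: format [4B, align 4] → 16
@16: layer [18B, align 2] → 34
+2 pad (align 4)
@36: b [4B, align 4] → 40
@40: a [2B, align 2] → 42
+2 pad (align 4)
@44: height [4B, align 4] → 48
@48: channels [24B, align 8] → 72
@72: pitch [4B, align 4] → 76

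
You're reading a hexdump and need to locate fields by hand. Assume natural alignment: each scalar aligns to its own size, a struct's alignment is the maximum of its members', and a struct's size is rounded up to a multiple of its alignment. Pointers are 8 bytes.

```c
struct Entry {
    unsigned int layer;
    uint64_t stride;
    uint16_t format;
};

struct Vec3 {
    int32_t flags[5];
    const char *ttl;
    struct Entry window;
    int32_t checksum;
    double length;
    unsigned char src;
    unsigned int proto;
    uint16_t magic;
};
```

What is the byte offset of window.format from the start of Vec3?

48

Entry: @0: layer [4B, align 4] → 4; +4 pad (align 8); @8: stride [8B, align 8] → 16; @16: format [2B, align 2] → 18; +6 tail pad (align 8); size 24, align 8
@0: flags [20B, align 4] → 20
+4 pad (align 8)
@24: ttl [8B, align 8] → 32
@32: window [24B, align 8] → 56
within Entry: format at 16
32 + 16 = 48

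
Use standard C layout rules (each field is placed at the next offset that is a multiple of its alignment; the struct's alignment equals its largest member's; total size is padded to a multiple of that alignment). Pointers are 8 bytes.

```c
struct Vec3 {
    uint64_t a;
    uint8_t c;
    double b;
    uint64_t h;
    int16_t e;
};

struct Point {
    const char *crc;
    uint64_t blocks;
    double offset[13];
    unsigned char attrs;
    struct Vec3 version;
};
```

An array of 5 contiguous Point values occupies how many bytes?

Vec3: @0: a [8B, align 8] → 8; @8: c [1B, align 1] → 9; +7 pad (align 8); @16: b [8B, align 8] → 24; @24: h [8B, align 8] → 32; @32: e [2B, align 2] → 34; +6 tail pad (align 8); size 40, align 8
@0: crc [8B, align 8] → 8
@8: blocks [8B, align 8] → 16
@16: offset [104B, align 8] → 120
@120: attrs [1B, align 1] → 121
+7 pad (align 8)
@128: version [40B, align 8] → 168
size 168, align 8
array of 5: 5 × 168 = 840

840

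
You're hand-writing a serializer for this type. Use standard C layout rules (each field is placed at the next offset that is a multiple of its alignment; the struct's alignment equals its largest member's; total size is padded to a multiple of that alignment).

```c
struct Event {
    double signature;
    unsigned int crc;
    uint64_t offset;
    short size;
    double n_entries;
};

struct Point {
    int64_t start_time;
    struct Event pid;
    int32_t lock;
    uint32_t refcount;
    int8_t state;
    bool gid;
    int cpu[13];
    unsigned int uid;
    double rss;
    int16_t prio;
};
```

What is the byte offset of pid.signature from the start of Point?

8

Event: signature at 0 (size 8, align 8) → ends 8; crc at 8 (size 4, align 4) → ends 12; pad 4 to align 8 for offset; offset at 16 (size 8, align 8) → ends 24; size at 24 (size 2, align 2) → ends 26; pad 6 to align 8 for n_entries; n_entries at 32 (size 8, align 8) → ends 40; total 40 bytes, alignment 8
start_time at 0 (size 8, align 8) → ends 8
pid at 8 (size 40, align 8) → ends 48
within Event: signature at 0
8 + 0 = 8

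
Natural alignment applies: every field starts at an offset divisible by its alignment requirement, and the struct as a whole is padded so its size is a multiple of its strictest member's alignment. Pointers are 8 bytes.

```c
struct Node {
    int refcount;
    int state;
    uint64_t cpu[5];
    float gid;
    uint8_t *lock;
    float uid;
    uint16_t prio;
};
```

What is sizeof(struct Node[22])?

0..4  refcount  (4B, 4-aligned)
4..8  state  (4B, 4-aligned)
8..48  cpu  (40B, 8-aligned)
48..52  gid  (4B, 4-aligned)
52..56  -- padding (4B)
56..64  lock  (8B, 8-aligned)
64..68  uid  (4B, 4-aligned)
68..70  prio  (2B, 2-aligned)
70..72  -- tail padding (2B)
sizeof = 72, alignof = 8
array of 22: 22 × 72 = 1584

1584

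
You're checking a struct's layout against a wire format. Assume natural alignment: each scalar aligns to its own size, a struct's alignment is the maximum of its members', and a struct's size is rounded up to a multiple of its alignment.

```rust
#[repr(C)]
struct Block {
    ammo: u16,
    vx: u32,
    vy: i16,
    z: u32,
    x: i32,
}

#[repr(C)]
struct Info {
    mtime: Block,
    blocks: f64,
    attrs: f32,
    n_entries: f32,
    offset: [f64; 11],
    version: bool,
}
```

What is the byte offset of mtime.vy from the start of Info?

Block: @0: ammo [2B, align 2] → 2; +2 pad (align 4); @4: vx [4B, align 4] → 8; @8: vy [2B, align 2] → 10; +2 pad (align 4); @12: z [4B, align 4] → 16; @16: x [4B, align 4] → 20; size 20, align 4
@0: mtime [20B, align 4] → 20
within Block: vy at 8
0 + 8 = 8

8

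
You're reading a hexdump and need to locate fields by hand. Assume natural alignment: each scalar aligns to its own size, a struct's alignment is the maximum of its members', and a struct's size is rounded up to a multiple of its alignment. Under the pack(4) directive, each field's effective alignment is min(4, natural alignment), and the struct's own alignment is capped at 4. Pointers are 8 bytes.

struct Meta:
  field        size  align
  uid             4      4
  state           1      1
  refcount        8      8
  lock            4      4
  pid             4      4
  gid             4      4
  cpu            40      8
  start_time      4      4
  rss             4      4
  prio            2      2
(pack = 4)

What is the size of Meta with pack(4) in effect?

80

@0: uid [4B, align 4] → 4
@4: state [1B, align 1] → 5
+3 pad (align 4)
@8: refcount [8B, align 4] → 16
@16: lock [4B, align 4] → 20
@20: pid [4B, align 4] → 24
@24: gid [4B, align 4] → 28
@28: cpu [40B, align 4] → 68
@68: start_time [4B, align 4] → 72
@72: rss [4B, align 4] → 76
@76: prio [2B, align 2] → 78
+2 tail pad (align 4)
size 80, align 4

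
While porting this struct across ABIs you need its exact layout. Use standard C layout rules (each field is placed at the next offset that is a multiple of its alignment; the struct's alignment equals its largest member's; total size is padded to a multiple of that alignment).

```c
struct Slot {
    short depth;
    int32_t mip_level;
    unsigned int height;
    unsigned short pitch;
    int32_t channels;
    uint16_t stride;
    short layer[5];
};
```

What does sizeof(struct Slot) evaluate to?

32 bytes

depth at 0 (size 2, align 2) → ends 2
pad 2 to align 4 for mip_level
mip_level at 4 (size 4, align 4) → ends 8
height at 8 (size 4, align 4) → ends 12
pitch at 12 (size 2, align 2) → ends 14
pad 2 to align 4 for channels
channels at 16 (size 4, align 4) → ends 20
stride at 20 (size 2, align 2) → ends 22
layer at 22 (size 10, align 2) → ends 32
total 32 bytes, alignment 4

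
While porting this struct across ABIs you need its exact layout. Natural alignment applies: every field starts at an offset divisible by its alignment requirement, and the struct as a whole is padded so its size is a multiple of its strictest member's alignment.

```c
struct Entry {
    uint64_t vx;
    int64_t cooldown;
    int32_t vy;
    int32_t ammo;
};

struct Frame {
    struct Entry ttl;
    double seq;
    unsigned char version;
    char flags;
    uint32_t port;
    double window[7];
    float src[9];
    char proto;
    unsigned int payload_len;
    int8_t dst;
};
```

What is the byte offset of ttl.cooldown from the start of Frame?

8

Entry: vx at 0 (size 8, align 8) → ends 8; cooldown at 8 (size 8, align 8) → ends 16; vy at 16 (size 4, align 4) → ends 20; ammo at 20 (size 4, align 4) → ends 24; total 24 bytes, alignment 8
ttl at 0 (size 24, align 8) → ends 24
within Entry: cooldown at 8
0 + 8 = 8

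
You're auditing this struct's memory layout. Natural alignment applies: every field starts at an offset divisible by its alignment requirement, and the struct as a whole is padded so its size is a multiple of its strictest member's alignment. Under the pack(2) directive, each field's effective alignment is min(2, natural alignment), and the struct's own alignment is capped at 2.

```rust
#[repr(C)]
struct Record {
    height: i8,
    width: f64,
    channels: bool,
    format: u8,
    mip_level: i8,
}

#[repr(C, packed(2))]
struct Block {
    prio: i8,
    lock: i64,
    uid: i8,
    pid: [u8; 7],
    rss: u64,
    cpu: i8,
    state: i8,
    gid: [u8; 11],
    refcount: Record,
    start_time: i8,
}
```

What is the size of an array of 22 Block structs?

Record: 0..1  height  (1B, 1-aligned); 1..8  -- padding (7B); 8..16  width  (8B, 8-aligned); 16..17  channels  (1B, 1-aligned); 17..18  format  (1B, 1-aligned); 18..19  mip_level  (1B, 1-aligned); 19..24  -- tail padding (5B); sizeof = 24, alignof = 8
0..1  prio  (1B, 1-aligned)
1..2  -- padding (1B)
2..10  lock  (8B, 2-aligned)
10..11  uid  (1B, 1-aligned)
11..18  pid  (7B, 1-aligned)
18..26  rss  (8B, 2-aligned)
26..27  cpu  (1B, 1-aligned)
27..28  state  (1B, 1-aligned)
28..39  gid  (11B, 1-aligned)
39..40  -- padding (1B)
40..64  refcount  (24B, 2-aligned)
64..65  start_time  (1B, 1-aligned)
65..66  -- tail padding (1B)
sizeof = 66, alignof = 2
array of 22: 22 × 66 = 1452

1452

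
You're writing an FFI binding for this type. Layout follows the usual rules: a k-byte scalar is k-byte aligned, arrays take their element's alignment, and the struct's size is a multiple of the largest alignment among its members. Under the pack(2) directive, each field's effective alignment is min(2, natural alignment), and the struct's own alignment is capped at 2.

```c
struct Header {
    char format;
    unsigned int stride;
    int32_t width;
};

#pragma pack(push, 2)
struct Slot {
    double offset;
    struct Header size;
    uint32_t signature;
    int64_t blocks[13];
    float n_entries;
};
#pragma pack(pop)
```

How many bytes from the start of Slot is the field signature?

20

Header: @0: format [1B, align 1] → 1; +3 pad (align 4); @4: stride [4B, align 4] → 8; @8: width [4B, align 4] → 12; size 12, align 4
@0: offset [8B, align 2] → 8
@8: size [12B, align 2] → 20
@20: signature [4B, align 2] → 24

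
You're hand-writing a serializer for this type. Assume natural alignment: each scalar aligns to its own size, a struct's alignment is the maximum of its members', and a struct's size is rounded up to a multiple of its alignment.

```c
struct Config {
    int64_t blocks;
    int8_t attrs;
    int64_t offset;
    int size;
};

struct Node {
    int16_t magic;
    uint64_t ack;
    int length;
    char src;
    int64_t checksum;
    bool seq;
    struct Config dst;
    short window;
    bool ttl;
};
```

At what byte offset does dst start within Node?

Config: @0: blocks [8B, align 8] → 8; @8: attrs [1B, align 1] → 9; +7 pad (align 8); @16: offset [8B, align 8] → 24; @24: size [4B, align 4] → 28; +4 tail pad (align 8); size 32, align 8
@0: magic [2B, align 2] → 2
+6 pad (align 8)
@8: ack [8B, align 8] → 16
@16: length [4B, align 4] → 20
@20: src [1B, align 1] → 21
+3 pad (align 8)
@24: checksum [8B, align 8] → 32
@32: seq [1B, align 1] → 33
+7 pad (align 8)
@40: dst [32B, align 8] → 72

40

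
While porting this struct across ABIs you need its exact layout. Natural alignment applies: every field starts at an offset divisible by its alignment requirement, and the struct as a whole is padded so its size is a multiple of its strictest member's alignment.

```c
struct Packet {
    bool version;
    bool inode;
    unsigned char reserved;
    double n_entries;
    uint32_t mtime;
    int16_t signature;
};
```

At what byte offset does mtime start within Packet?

version at 0 (size 1, align 1) → ends 1
inode at 1 (size 1, align 1) → ends 2
reserved at 2 (size 1, align 1) → ends 3
pad 5 to align 8 for n_entries
n_entries at 8 (size 8, align 8) → ends 16
mtime at 16 (size 4, align 4) → ends 20

16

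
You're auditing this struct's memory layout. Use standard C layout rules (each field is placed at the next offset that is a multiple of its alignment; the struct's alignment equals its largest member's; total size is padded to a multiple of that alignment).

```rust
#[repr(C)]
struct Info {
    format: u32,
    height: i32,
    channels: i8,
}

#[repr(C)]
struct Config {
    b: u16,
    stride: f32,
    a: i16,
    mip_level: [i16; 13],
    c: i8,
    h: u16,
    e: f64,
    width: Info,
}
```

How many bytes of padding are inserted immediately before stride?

2

Info: 0..4  format  (4B, 4-aligned); 4..8  height  (4B, 4-aligned); 8..9  channels  (1B, 1-aligned); 9..12  -- tail padding (3B); sizeof = 12, alignof = 4
0..2  b  (2B, 2-aligned)
2..4  -- padding (2B)
4..8  stride  (4B, 4-aligned)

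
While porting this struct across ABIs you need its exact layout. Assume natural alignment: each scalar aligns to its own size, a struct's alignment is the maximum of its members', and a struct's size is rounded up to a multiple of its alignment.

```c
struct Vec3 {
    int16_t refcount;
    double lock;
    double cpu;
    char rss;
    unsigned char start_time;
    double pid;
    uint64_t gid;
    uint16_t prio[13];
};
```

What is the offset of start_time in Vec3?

0..2  refcount  (2B, 2-aligned)
2..8  -- padding (6B)
8..16  lock  (8B, 8-aligned)
16..24  cpu  (8B, 8-aligned)
24..25  rss  (1B, 1-aligned)
25..26  start_time  (1B, 1-aligned)

25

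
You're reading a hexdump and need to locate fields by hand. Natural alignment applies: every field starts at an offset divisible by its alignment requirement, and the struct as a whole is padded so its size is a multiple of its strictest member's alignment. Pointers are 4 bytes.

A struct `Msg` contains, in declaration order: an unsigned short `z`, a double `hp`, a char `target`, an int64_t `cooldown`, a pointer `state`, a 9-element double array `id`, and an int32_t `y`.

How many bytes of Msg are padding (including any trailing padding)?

21

z at 0 (size 2, align 2) → ends 2
pad 6 to align 8 for hp
hp at 8 (size 8, align 8) → ends 16
target at 16 (size 1, align 1) → ends 17
pad 7 to align 8 for cooldown
cooldown at 24 (size 8, align 8) → ends 32
state at 32 (size 4, align 4) → ends 36
pad 4 to align 8 for id
id at 40 (size 72, align 8) → ends 112
y at 112 (size 4, align 4) → ends 116
tail pad 4 to reach multiple of 8
total 120 bytes, alignment 8
data bytes 99, size 120 → padding 21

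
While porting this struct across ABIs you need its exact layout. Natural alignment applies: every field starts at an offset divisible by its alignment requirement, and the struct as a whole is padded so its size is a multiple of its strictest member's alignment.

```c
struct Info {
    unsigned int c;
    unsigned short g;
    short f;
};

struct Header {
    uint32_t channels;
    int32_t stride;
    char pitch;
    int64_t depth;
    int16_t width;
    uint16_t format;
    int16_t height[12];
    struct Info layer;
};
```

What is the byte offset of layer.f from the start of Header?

Info: 0..4  c  (4B, 4-aligned); 4..6  g  (2B, 2-aligned); 6..8  f  (2B, 2-aligned); sizeof = 8, alignof = 4
0..4  channels  (4B, 4-aligned)
4..8  stride  (4B, 4-aligned)
8..9  pitch  (1B, 1-aligned)
9..16  -- padding (7B)
16..24  depth  (8B, 8-aligned)
24..26  width  (2B, 2-aligned)
26..28  format  (2B, 2-aligned)
28..52  height  (24B, 2-aligned)
52..60  layer  (8B, 4-aligned)
within Info: f at 6
52 + 6 = 58

58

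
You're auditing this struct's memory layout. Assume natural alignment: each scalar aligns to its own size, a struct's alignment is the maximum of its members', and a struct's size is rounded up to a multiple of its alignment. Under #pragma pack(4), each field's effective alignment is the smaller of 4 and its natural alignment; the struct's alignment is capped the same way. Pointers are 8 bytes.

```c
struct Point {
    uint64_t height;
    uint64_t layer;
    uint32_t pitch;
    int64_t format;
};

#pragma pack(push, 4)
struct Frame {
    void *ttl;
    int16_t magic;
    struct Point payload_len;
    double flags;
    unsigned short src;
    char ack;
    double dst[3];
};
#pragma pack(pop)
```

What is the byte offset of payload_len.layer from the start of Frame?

Point: 0..8  height  (8B, 8-aligned); 8..16  layer  (8B, 8-aligned); 16..20  pitch  (4B, 4-aligned); 20..24  -- padding (4B); 24..32  format  (8B, 8-aligned); sizeof = 32, alignof = 8
0..8  ttl  (8B, 4-aligned)
8..10  magic  (2B, 2-aligned)
10..12  -- padding (2B)
12..44  payload_len  (32B, 4-aligned)
within Point: layer at 8
12 + 8 = 20

20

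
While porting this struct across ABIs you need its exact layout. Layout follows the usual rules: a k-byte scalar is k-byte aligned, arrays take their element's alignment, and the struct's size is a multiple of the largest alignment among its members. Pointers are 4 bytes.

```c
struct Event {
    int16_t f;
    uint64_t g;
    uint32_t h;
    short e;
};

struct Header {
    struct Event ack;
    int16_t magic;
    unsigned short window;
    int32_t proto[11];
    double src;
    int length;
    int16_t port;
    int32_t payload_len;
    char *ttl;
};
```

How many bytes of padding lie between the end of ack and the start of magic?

0

Event: f at 0 (size 2, align 2) → ends 2; pad 6 to align 8 for g; g at 8 (size 8, align 8) → ends 16; h at 16 (size 4, align 4) → ends 20; e at 20 (size 2, align 2) → ends 22; tail pad 2 to reach multiple of 8; total 24 bytes, alignment 8
ack at 0 (size 24, align 8) → ends 24
magic at 24 (size 2, align 2) → ends 26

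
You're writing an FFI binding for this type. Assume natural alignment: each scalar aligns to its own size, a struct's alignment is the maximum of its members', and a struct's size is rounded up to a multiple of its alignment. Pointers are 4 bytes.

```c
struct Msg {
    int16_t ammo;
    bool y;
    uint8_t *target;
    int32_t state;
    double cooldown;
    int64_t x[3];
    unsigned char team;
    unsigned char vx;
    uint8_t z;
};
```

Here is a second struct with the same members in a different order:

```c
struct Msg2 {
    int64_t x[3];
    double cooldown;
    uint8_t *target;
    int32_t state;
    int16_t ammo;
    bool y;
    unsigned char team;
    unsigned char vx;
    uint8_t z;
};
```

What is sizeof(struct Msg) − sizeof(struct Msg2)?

ammo at 0 (size 2, align 2) → ends 2
y at 2 (size 1, align 1) → ends 3
pad 1 to align 4 for target
target at 4 (size 4, align 4) → ends 8
state at 8 (size 4, align 4) → ends 12
pad 4 to align 8 for cooldown
cooldown at 16 (size 8, align 8) → ends 24
x at 24 (size 24, align 8) → ends 48
team at 48 (size 1, align 1) → ends 49
vx at 49 (size 1, align 1) → ends 50
z at 50 (size 1, align 1) → ends 51
tail pad 5 to reach multiple of 8
total 56 bytes, alignment 8
— Msg2 —
x at 0 (size 24, align 8) → ends 24
cooldown at 24 (size 8, align 8) → ends 32
target at 32 (size 4, align 4) → ends 36
state at 36 (size 4, align 4) → ends 40
ammo at 40 (size 2, align 2) → ends 42
y at 42 (size 1, align 1) → ends 43
team at 43 (size 1, align 1) → ends 44
vx at 44 (size 1, align 1) → ends 45
z at 45 (size 1, align 1) → ends 46
tail pad 2 to reach multiple of 8
total 48 bytes, alignment 8
56 − 48 = 8

8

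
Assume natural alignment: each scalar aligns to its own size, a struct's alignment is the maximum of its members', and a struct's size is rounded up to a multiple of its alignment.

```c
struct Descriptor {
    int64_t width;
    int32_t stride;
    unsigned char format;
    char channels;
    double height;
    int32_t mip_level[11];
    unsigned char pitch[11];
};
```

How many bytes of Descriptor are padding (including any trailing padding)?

@0: width [8B, align 8] → 8
@8: stride [4B, align 4] → 12
@12: format [1B, align 1] → 13
@13: channels [1B, align 1] → 14
+2 pad (align 8)
@16: height [8B, align 8] → 24
@24: mip_level [44B, align 4] → 68
@68: pitch [11B, align 1] → 79
+1 tail pad (align 8)
size 80, align 8
data bytes 77, size 80 → padding 3

3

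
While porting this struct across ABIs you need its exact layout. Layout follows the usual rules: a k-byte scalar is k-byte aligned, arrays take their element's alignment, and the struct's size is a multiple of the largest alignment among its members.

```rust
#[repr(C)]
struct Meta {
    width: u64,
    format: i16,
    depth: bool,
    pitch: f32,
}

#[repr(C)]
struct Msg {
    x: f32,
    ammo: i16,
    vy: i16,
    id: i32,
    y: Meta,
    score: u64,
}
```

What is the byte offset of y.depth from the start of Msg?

Meta: @0: width [8B, align 8] → 8; @8: format [2B, align 2] → 10; @10: depth [1B, align 1] → 11; +1 pad (align 4); @12: pitch [4B, align 4] → 16; size 16, align 8
@0: x [4B, align 4] → 4
@4: ammo [2B, align 2] → 6
@6: vy [2B, align 2] → 8
@8: id [4B, align 4] → 12
+4 pad (align 8)
@16: y [16B, align 8] → 32
within Meta: depth at 10
16 + 10 = 26

26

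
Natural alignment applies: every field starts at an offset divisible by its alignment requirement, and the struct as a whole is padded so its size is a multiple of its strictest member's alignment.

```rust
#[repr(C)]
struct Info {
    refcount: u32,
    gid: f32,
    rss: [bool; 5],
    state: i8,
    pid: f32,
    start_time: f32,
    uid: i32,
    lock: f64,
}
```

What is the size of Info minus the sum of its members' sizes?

refcount at 0 (size 4, align 4) → ends 4
gid at 4 (size 4, align 4) → ends 8
rss at 8 (size 5, align 1) → ends 13
state at 13 (size 1, align 1) → ends 14
pad 2 to align 4 for pid
pid at 16 (size 4, align 4) → ends 20
start_time at 20 (size 4, align 4) → ends 24
uid at 24 (size 4, align 4) → ends 28
pad 4 to align 8 for lock
lock at 32 (size 8, align 8) → ends 40
total 40 bytes, alignment 8
data bytes 34, size 40 → padding 6

6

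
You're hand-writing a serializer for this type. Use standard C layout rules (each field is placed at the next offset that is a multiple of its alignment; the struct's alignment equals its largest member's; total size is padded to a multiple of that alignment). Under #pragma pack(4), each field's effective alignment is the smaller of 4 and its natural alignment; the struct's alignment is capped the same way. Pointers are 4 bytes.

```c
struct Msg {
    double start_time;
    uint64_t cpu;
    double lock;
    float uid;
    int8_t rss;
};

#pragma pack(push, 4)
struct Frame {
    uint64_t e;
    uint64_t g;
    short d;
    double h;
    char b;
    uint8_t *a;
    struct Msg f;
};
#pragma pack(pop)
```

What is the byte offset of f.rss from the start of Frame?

64

Msg: start_time at 0 (size 8, align 8) → ends 8; cpu at 8 (size 8, align 8) → ends 16; lock at 16 (size 8, align 8) → ends 24; uid at 24 (size 4, align 4) → ends 28; rss at 28 (size 1, align 1) → ends 29; tail pad 3 to reach multiple of 8; total 32 bytes, alignment 8
e at 0 (size 8, align 4) → ends 8
g at 8 (size 8, align 4) → ends 16
d at 16 (size 2, align 2) → ends 18
pad 2 to align 4 for h
h at 20 (size 8, align 4) → ends 28
b at 28 (size 1, align 1) → ends 29
pad 3 to align 4 for a
a at 32 (size 4, align 4) → ends 36
f at 36 (size 32, align 4) → ends 68
within Msg: rss at 28
36 + 28 = 64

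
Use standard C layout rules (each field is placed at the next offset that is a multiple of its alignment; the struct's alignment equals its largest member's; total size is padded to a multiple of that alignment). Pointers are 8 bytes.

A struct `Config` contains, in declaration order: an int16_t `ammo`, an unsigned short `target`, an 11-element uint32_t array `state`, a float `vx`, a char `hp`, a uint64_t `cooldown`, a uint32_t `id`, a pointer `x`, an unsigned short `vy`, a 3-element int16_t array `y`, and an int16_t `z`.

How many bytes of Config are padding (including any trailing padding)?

13

ammo at 0 (size 2, align 2) → ends 2
target at 2 (size 2, align 2) → ends 4
state at 4 (size 44, align 4) → ends 48
vx at 48 (size 4, align 4) → ends 52
hp at 52 (size 1, align 1) → ends 53
pad 3 to align 8 for cooldown
cooldown at 56 (size 8, align 8) → ends 64
id at 64 (size 4, align 4) → ends 68
pad 4 to align 8 for x
x at 72 (size 8, align 8) → ends 80
vy at 80 (size 2, align 2) → ends 82
y at 82 (size 6, align 2) → ends 88
z at 88 (size 2, align 2) → ends 90
tail pad 6 to reach multiple of 8
total 96 bytes, alignment 8
data bytes 83, size 96 → padding 13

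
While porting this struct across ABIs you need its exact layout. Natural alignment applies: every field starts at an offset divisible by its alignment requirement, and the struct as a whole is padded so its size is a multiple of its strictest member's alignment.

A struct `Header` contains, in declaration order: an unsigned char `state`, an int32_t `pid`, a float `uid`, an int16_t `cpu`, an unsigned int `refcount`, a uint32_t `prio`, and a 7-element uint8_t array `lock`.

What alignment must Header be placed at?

member alignments: state=1, pid=4, uid=4, cpu=2, refcount=4, prio=4, lock=1
max = 4

4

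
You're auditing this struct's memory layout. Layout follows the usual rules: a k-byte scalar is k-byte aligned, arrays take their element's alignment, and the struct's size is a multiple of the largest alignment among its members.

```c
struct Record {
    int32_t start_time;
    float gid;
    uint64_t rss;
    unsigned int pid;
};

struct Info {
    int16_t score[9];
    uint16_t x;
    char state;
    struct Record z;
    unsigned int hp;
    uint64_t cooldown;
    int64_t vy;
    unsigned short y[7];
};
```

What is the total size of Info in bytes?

88

Record: @0: start_time [4B, align 4] → 4; @4: gid [4B, align 4] → 8; @8: rss [8B, align 8] → 16; @16: pid [4B, align 4] → 20; +4 tail pad (align 8); size 24, align 8
@0: score [18B, align 2] → 18
@18: x [2B, align 2] → 20
@20: state [1B, align 1] → 21
+3 pad (align 8)
@24: z [24B, align 8] → 48
@48: hp [4B, align 4] → 52
+4 pad (align 8)
@56: cooldown [8B, align 8] → 64
@64: vy [8B, align 8] → 72
@72: y [14B, align 2] → 86
+2 tail pad (align 8)
size 88, align 8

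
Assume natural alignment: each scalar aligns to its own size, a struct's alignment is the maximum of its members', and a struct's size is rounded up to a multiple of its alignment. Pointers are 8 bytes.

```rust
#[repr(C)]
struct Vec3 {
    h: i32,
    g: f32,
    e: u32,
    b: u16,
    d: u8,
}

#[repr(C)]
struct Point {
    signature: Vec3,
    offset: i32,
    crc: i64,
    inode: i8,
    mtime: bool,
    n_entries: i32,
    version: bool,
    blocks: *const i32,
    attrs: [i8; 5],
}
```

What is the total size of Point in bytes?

64

Vec3: 0..4  h  (4B, 4-aligned); 4..8  g  (4B, 4-aligned); 8..12  e  (4B, 4-aligned); 12..14  b  (2B, 2-aligned); 14..15  d  (1B, 1-aligned); 15..16  -- tail padding (1B); sizeof = 16, alignof = 4
0..16  signature  (16B, 4-aligned)
16..20  offset  (4B, 4-aligned)
20..24  -- padding (4B)
24..32  crc  (8B, 8-aligned)
32..33  inode  (1B, 1-aligned)
33..34  mtime  (1B, 1-aligned)
34..36  -- padding (2B)
36..40  n_entries  (4B, 4-aligned)
40..41  version  (1B, 1-aligned)
41..48  -- padding (7B)
48..56  blocks  (8B, 8-aligned)
56..61  attrs  (5B, 1-aligned)
61..64  -- tail padding (3B)
sizeof = 64, alignof = 8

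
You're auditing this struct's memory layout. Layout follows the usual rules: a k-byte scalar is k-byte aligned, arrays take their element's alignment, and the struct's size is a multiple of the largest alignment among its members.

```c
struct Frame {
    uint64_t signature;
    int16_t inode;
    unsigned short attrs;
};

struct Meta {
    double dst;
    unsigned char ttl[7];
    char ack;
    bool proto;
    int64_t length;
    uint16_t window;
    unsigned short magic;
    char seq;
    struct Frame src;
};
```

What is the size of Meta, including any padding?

56

Frame: 0..8  signature  (8B, 8-aligned); 8..10  inode  (2B, 2-aligned); 10..12  attrs  (2B, 2-aligned); 12..16  -- tail padding (4B); sizeof = 16, alignof = 8
0..8  dst  (8B, 8-aligned)
8..15  ttl  (7B, 1-aligned)
15..16  ack  (1B, 1-aligned)
16..17  proto  (1B, 1-aligned)
17..24  -- padding (7B)
24..32  length  (8B, 8-aligned)
32..34  window  (2B, 2-aligned)
34..36  magic  (2B, 2-aligned)
36..37  seq  (1B, 1-aligned)
37..40  -- padding (3B)
40..56  src  (16B, 8-aligned)
sizeof = 56, alignof = 8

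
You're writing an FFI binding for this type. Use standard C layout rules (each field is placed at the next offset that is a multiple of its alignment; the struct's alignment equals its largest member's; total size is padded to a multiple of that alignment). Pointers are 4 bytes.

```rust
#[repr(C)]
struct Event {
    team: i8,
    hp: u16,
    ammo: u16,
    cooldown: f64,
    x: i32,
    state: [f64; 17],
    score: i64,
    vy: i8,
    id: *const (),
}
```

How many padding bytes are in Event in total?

@0: team [1B, align 1] → 1
+1 pad (align 2)
@2: hp [2B, align 2] → 4
@4: ammo [2B, align 2] → 6
+2 pad (align 8)
@8: cooldown [8B, align 8] → 16
@16: x [4B, align 4] → 20
+4 pad (align 8)
@24: state [136B, align 8] → 160
@160: score [8B, align 8] → 168
@168: vy [1B, align 1] → 169
+3 pad (align 4)
@172: id [4B, align 4] → 176
size 176, align 8
data bytes 166, size 176 → padding 10

10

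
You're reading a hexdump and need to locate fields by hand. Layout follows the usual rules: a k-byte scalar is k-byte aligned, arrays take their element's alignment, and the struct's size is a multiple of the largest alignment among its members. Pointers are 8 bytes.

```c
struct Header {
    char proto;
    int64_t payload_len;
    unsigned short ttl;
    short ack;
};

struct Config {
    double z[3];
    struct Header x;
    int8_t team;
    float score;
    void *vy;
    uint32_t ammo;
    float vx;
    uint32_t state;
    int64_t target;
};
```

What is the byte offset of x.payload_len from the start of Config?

32

Header: proto at 0 (size 1, align 1) → ends 1; pad 7 to align 8 for payload_len; payload_len at 8 (size 8, align 8) → ends 16; ttl at 16 (size 2, align 2) → ends 18; ack at 18 (size 2, align 2) → ends 20; tail pad 4 to reach multiple of 8; total 24 bytes, alignment 8
z at 0 (size 24, align 8) → ends 24
x at 24 (size 24, align 8) → ends 48
within Header: payload_len at 8
24 + 8 = 32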